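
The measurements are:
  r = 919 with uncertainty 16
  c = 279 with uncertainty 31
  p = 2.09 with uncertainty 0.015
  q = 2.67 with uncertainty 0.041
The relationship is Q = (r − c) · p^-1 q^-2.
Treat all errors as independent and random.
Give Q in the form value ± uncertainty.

Let u = r − c = 640. δu = √(δr² + δc²) = √(256 + 961) = 34.9, so δu/u = 0.0545.
Q is then a monomial in u, p, q:
δQ/Q = √((δu/u)² + (-1·δp/p)² + (-2·δq/q)²) = √(0.00297 + 5.15e-05 + 0.000943) = 0.0630
Q = 43.0, so δQ = 0.0630 × 43.0 = 2.71.

43.0 ± 2.71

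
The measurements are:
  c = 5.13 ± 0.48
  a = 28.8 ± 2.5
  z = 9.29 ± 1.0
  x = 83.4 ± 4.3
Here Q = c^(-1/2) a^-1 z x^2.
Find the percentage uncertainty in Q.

17.9%

For a monomial Q ∝ c^(-1/2), a^-1, z, x^2, fractional errors add in quadrature:
  (−½·δc/c)² = (-0.5×0.0936)² = 0.00219;  (-1·δa/a)² = (-1×0.0868)² = 0.00754;  (1·δz/z)² = (1×0.108)² = 0.0116;  (2·δx/x)² = (2×0.0516)² = 0.0106
δQ/Q = √(0.0319) = 0.179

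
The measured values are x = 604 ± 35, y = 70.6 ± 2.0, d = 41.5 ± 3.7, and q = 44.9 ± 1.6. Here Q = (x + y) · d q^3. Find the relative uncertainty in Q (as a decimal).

0.149

Let u = x + y = 675. δu = √(δx² + δy²) = √(1220 + 4.00) = 35.1, so δu/u = 0.0520.
Q is then a monomial in u, d, q:
δQ/Q = √((δu/u)² + (1·δd/d)² + (3·δq/q)²) = √(0.00270 + 0.00795 + 0.0114) = 0.149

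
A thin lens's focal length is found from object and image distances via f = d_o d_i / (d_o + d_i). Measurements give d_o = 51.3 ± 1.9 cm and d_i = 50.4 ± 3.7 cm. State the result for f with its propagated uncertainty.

∂f/∂d_o = (d_i/(d_o+d_i))² = 0.246;  ∂f/∂d_i = (d_o/(d_o+d_i))² = 0.254
δf = √((∂f/∂d_o · δd_o)² + (∂f/∂d_i · δd_i)²) = √(0.218 + 0.886) = 1.05 cm
f = 25.4 cm.

25.4 ± 1.05 cm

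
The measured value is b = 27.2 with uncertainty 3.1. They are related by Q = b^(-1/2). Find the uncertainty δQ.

Q ∝ b^(-1/2), so δQ/Q = |−½| · δb/b = 0.5 × 0.114 = 0.0570.
Q = 0.192, so δQ = 0.0570 × 0.192 = 0.0109.

0.0109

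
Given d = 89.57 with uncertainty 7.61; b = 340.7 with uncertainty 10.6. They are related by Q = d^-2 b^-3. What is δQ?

Each factor contributes (exponent × relative error)² to (δQ/Q)²:
  (-2·δd/d)² = (-2×0.0850)² = 0.0289;  (-3·δb/b)² = (-3×0.0311)² = 0.00871
δQ/Q = √(0.0376) = 0.194
Q = 3.152e-12, so δQ = 0.194 × 3.152e-12 = 6.11e-13.

6.11e-13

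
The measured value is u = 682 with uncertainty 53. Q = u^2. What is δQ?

72300

Q ∝ u^2, so δQ/Q = |2| · δu/u = 2 × 0.0777 = 0.155.
Q = 4.65e+05, so δQ = 0.155 × 4.65e+05 = 72300.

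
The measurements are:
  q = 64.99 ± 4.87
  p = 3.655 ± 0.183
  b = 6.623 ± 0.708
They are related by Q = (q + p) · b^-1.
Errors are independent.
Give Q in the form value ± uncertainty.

10.36 ± 1.33

Let u = q + p = 68.64. δu = √(δq² + δp²) = √(23.7 + 0.0335) = 4.87, so δu/u = 0.0710.
Q is then a monomial in u, b:
δQ/Q = √((δu/u)² + (-1·δb/b)²) = √(0.00504 + 0.0114) = 0.128
Q = 10.36, so δQ = 0.128 × 10.36 = 1.33.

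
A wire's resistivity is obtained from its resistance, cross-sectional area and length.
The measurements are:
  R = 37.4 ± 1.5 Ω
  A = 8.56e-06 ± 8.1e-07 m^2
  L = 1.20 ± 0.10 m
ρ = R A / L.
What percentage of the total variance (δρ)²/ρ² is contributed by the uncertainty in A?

(δρ/ρ)² = (1·δR/R)² + (1·δA/A)² + (-1·δL/L)²
  R term: (1×0.0401)² = 0.00161
  A term: (1×0.0946)² = 0.00895
  L term: (-1×0.0833)² = 0.00694
Total = 0.0175. Share from A = 0.00895/0.0175 = 0.511.

51.1%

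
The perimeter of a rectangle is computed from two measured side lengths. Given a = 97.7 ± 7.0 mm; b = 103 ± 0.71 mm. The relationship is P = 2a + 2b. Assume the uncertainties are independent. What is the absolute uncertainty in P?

P is a linear combination, so absolute uncertainties add in quadrature:
  (2·δa)² = 196;  (2·δb)² = 2.02
δP = √(198) = 14.1 mm

14.1 mm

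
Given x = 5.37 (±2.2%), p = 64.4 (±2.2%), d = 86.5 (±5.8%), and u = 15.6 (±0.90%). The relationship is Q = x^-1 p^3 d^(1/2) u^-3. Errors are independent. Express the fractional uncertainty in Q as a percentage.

Products/powers → add relative errors in quadrature, weighted by exponent:
  (-1·δx/x)² = (-1×0.0220)² = 0.000484;  (3·δp/p)² = (3×0.0220)² = 0.00436;  (½·δd/d)² = (0.5×0.0580)² = 0.000841;  (-3·δu/u)² = (-3×0.00900)² = 0.000729
δQ/Q = √(0.00641) = 0.0801

8.01%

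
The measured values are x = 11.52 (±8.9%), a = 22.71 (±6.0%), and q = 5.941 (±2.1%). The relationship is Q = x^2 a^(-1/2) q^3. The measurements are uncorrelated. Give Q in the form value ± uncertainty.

5839 ± 1120

Since Q is a product/quotient, work with relative uncertainties:
  (2·δx/x)² = (2×0.0890)² = 0.0317;  (−½·δa/a)² = (-0.5×0.0600)² = 0.000900;  (3·δq/q)² = (3×0.0210)² = 0.00397
δQ/Q = √(0.0366) = 0.191
Q = 5839, so δQ = 0.191 × 5839 = 1120.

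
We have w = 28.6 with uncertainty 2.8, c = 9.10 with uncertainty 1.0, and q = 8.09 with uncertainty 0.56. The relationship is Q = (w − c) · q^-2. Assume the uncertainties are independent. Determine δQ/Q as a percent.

Let u = w − c = 19.5. δu = √(δw² + δc²) = √(7.84 + 1.00) = 2.97, so δu/u = 0.152.
Q is then a monomial in u, q:
δQ/Q = √((δu/u)² + (-2·δq/q)²) = √(0.0232 + 0.0192) = 0.206

20.6%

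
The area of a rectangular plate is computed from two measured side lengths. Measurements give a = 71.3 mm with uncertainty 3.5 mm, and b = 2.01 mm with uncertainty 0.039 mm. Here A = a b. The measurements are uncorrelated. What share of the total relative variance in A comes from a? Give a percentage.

86.5%

(δA/A)² = (1·δa/a)² + (1·δb/b)²
  a term: (1×0.0491)² = 0.00241
  b term: (1×0.0194)² = 0.000376
Total = 0.00279. Share from a = 0.00241/0.00279 = 0.865.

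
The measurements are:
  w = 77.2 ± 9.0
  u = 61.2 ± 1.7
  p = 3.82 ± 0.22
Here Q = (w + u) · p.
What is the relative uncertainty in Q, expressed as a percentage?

8.77%

Let h = w + u = 138. δh = √(δw² + δu²) = √(81.0 + 2.89) = 9.16, so δh/h = 0.0662.
Q is then a monomial in h, p:
δQ/Q = √((δh/h)² + (1·δp/p)²) = √(0.00438 + 0.00332) = 0.0877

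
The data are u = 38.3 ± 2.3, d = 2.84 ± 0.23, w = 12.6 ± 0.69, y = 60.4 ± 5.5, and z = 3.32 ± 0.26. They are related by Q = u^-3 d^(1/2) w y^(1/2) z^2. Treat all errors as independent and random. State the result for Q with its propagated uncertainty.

Q is a product of powers, so relative uncertainties combine in quadrature:
  (-3·δu/u)² = (-3×0.0601)² = 0.0325;  (½·δd/d)² = (0.5×0.0810)² = 0.00164;  (1·δw/w)² = (1×0.0548)² = 0.00300;  (½·δy/y)² = (0.5×0.0911)² = 0.00207;  (2·δz/z)² = (2×0.0783)² = 0.0245
δQ/Q = √(0.0637) = 0.252
Q = 0.0324, so δQ = 0.252 × 0.0324 = 0.00817.

0.0324 ± 0.00817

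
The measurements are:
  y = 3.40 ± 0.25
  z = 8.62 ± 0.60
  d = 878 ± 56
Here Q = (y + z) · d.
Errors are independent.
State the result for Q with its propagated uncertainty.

10600 ± 882

Let u = y + z = 12.0. δu = √(δy² + δz²) = √(0.0625 + 0.360) = 0.650, so δu/u = 0.0541.
Q is then a monomial in u, d:
δQ/Q = √((δu/u)² + (1·δd/d)²) = √(0.00292 + 0.00407) = 0.0836
Q = 10600, so δQ = 0.0836 × 10600 = 882.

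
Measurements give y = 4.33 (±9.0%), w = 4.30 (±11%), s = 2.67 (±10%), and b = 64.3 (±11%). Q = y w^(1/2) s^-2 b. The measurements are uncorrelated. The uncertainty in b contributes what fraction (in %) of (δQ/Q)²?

19.1%

(δQ/Q)² = (1·δy/y)² + (½·δw/w)² + (-2·δs/s)² + (1·δb/b)²
  y term: (1×0.0900)² = 0.00810
  w term: (0.5×0.110)² = 0.00302
  s term: (-2×0.100)² = 0.0400
  b term: (1×0.110)² = 0.0121
Total = 0.0632. Share from b = 0.0121/0.0632 = 0.191.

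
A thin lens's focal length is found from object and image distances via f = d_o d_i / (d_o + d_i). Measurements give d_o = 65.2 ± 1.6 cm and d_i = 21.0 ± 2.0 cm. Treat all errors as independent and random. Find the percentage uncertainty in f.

∂f/∂d_o = (d_i/(d_o+d_i))² = 0.0594;  ∂f/∂d_i = (d_o/(d_o+d_i))² = 0.572
δf = √((∂f/∂d_o · δd_o)² + (∂f/∂d_i · δd_i)²) = √(0.00902 + 1.31) = 1.15 cm
f = 15.9 cm, so δf/f = 1.15/15.9 = 0.0723.

7.23%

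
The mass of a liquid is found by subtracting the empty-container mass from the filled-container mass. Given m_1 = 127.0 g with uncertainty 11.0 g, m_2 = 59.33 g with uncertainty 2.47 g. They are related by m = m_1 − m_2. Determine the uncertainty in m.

11.3 g

For a sum/difference, combine absolute errors in quadrature:
  (δm_1)² = 121;  (δm_2)² = 6.10
δm = √(127) = 11.3 g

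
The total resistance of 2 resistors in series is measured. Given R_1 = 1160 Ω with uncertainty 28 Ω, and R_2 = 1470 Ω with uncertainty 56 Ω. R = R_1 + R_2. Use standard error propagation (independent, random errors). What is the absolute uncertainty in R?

62.6 Ω

Sums and differences: (δR)² = Σ (cᵢ δxᵢ)².
  (δR_1)² = 784;  (δR_2)² = 3140
δR = √(3920) = 62.6 Ω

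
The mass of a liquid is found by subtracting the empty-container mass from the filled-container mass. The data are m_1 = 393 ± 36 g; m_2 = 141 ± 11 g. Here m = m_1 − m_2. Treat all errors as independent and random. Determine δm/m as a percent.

14.9%

Sums and differences: (δm)² = Σ (cᵢ δxᵢ)².
  (δm_1)² = 1300;  (δm_2)² = 121
δm = √(1420) = 37.6 g
m = 252 g, so δm/m = 37.6/252 = 0.149.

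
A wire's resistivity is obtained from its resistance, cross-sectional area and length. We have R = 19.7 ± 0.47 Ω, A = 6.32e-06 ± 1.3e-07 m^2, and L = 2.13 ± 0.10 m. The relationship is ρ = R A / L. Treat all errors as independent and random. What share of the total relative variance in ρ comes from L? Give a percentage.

(δρ/ρ)² = (1·δR/R)² + (1·δA/A)² + (-1·δL/L)²
  R term: (1×0.0239)² = 0.000569
  A term: (1×0.0206)² = 0.000423
  L term: (-1×0.0469)² = 0.00220
Total = 0.00320. Share from L = 0.00220/0.00320 = 0.690.

69.0%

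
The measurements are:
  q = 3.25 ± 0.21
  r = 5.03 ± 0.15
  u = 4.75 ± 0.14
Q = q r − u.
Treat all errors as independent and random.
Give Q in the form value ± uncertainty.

Let p = q·r = 16.3. δp/p = √((1·δq/q)² + (1·δr/r)²) = √(0.00418 + 0.000889) = 0.0712, so δp = 1.16.
Q = p − u: δQ = √(δp² + δu²) = √(1.35 + 0.0196) = 1.17
Q = 11.6.

11.6 ± 1.17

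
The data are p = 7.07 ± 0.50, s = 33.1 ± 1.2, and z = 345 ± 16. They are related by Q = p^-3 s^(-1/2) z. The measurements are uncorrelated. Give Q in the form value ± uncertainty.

0.170 ± 0.0370

For a monomial Q ∝ p^-3, s^(-1/2), z, fractional errors add in quadrature:
  (-3·δp/p)² = (-3×0.0707)² = 0.0450;  (−½·δs/s)² = (-0.5×0.0363)² = 0.000329;  (1·δz/z)² = (1×0.0464)² = 0.00215
δQ/Q = √(0.0475) = 0.218
Q = 0.170, so δQ = 0.218 × 0.170 = 0.0370.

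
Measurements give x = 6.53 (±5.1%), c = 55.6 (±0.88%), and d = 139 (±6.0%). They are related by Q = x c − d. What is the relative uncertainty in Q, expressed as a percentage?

Let p = x·c = 363. δp/p = √((1·δx/x)² + (1·δc/c)²) = √(0.00260 + 7.74e-05) = 0.0518, so δp = 18.8.
Q = p − d: δQ = √(δp² + δd²) = √(353 + 69.6) = 20.6
Q = 224, so δQ/Q = 20.6/224 = 0.0917.

9.17%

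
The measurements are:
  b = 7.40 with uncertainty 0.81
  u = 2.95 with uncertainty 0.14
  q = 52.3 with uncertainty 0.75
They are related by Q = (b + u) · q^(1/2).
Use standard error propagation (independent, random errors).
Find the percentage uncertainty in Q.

7.97%

Let w = b + u = 10.4. δw = √(δb² + δu²) = √(0.656 + 0.0196) = 0.822, so δw/w = 0.0794.
Q is then a monomial in w, q:
δQ/Q = √((δw/w)² + (½·δq/q)²) = √(0.00631 + 5.14e-05) = 0.0797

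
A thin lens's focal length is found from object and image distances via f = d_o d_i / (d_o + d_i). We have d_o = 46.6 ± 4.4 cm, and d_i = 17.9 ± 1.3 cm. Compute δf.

0.758 cm

∂f/∂d_o = (d_i/(d_o+d_i))² = 0.0770;  ∂f/∂d_i = (d_o/(d_o+d_i))² = 0.522
δf = √((∂f/∂d_o · δd_o)² + (∂f/∂d_i · δd_i)²) = √(0.115 + 0.460) = 0.758 cm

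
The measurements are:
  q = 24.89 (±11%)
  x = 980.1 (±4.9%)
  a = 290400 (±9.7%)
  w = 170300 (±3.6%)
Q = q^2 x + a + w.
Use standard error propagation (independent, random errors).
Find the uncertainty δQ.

1.4e+05

Let p = q^2·x = 607200. δp/p = √((2·δq/q)² + (1·δx/x)²) = √(0.0484 + 0.00240) = 0.225, so δp = 1.37e+05.
Q = p + a + w: δQ = √(δp² + δa² + δw²) = √(1.87e+10 + 7.93e+08 + 3.76e+07) = 1.4e+05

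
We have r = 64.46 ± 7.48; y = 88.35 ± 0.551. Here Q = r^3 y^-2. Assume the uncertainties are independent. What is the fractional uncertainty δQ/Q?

0.348

Since Q is a product/quotient, work with relative uncertainties:
  (3·δr/r)² = (3×0.116)² = 0.121;  (-2·δy/y)² = (-2×0.00624)² = 0.000156
δQ/Q = √(0.121) = 0.348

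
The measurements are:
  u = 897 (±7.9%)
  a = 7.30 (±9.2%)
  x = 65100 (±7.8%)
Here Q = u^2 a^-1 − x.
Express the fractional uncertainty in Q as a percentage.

Let p = u^2·a^-1 = 1.1e+05. δp/p = √((2·δu/u)² + (-1·δa/a)²) = √(0.0250 + 0.00846) = 0.183, so δp = 20200.
Q = p − x: δQ = √(δp² + δx²) = √(4.06e+08 + 2.58e+07) = 20800
Q = 45100, so δQ/Q = 20800/45100 = 0.461.

46.1%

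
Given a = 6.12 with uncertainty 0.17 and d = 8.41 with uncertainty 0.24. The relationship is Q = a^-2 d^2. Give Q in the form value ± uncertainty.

Products/powers → add relative errors in quadrature, weighted by exponent:
  (-2·δa/a)² = (-2×0.0278)² = 0.00309;  (2·δd/d)² = (2×0.0285)² = 0.00326
δQ/Q = √(0.00634) = 0.0796
Q = 1.89, so δQ = 0.0796 × 1.89 = 0.150.

1.89 ± 0.150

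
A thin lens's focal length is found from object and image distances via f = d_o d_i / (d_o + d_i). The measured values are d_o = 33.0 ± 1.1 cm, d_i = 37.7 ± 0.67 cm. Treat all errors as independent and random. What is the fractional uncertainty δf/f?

0.0196

∂f/∂d_o = (d_i/(d_o+d_i))² = 0.284;  ∂f/∂d_i = (d_o/(d_o+d_i))² = 0.218
δf = √((∂f/∂d_o · δd_o)² + (∂f/∂d_i · δd_i)²) = √(0.0978 + 0.0213) = 0.345 cm
f = 17.6 cm, so δf/f = 0.345/17.6 = 0.0196.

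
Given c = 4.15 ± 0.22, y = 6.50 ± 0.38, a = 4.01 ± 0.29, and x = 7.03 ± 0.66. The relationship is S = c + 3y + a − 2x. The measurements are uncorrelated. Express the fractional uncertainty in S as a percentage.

13.1%

S is a linear combination, so absolute uncertainties add in quadrature:
  (δc)² = 0.0484;  (3·δy)² = 1.30;  (δa)² = 0.0841;  (2·δx)² = 1.74
δS = √(3.17) = 1.78
S = 13.6, so δS/S = 1.78/13.6 = 0.131.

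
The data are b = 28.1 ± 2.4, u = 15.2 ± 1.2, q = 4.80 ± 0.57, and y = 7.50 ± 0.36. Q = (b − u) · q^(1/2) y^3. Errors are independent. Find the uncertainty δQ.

3100

Let w = b − u = 12.9. δw = √(δb² + δu²) = √(5.76 + 1.44) = 2.68, so δw/w = 0.208.
Q is then a monomial in w, q, y:
δQ/Q = √((δw/w)² + (½·δq/q)² + (3·δy/y)²) = √(0.0433 + 0.00353 + 0.0207) = 0.260
Q = 11900, so δQ = 0.260 × 11900 = 3100.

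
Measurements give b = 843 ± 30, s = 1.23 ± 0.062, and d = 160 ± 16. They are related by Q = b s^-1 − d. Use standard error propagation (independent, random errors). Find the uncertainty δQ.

45.2

Let p = b·s^-1 = 685. δp/p = √((1·δb/b)² + (-1·δs/s)²) = √(0.00127 + 0.00254) = 0.0617, so δp = 42.3.
Q = p − d: δQ = √(δp² + δd²) = √(1790 + 256) = 45.2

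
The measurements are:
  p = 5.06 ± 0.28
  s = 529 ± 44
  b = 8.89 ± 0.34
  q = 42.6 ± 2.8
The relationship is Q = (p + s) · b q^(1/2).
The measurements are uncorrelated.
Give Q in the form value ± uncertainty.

Let u = p + s = 534. δu = √(δp² + δs²) = √(0.0784 + 1940) = 44.0, so δu/u = 0.0824.
Q is then a monomial in u, b, q:
δQ/Q = √((δu/u)² + (1·δb/b)² + (½·δq/q)²) = √(0.00679 + 0.00146 + 0.00108) = 0.0966
Q = 31000, so δQ = 0.0966 × 31000 = 2990.

31000 ± 2990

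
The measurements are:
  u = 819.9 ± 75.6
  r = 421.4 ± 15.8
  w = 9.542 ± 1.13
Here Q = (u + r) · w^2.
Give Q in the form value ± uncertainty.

Let h = u + r = 1241. δh = √(δu² + δr²) = √(5720 + 250) = 77.2, so δh/h = 0.0622.
Q is then a monomial in h, w:
δQ/Q = √((δh/h)² + (2·δw/w)²) = √(0.00387 + 0.0561) = 0.245
Q = 113000, so δQ = 0.245 × 113000 = 27700.

113000 ± 27700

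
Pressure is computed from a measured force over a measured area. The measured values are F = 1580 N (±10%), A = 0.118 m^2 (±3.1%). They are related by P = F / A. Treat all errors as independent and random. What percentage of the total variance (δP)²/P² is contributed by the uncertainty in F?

(δP/P)² = (1·δF/F)² + (-1·δA/A)²
  F term: (1×0.100)² = 0.0100
  A term: (-1×0.0310)² = 0.000961
Total = 0.0110. Share from F = 0.0100/0.0110 = 0.912.

91.2%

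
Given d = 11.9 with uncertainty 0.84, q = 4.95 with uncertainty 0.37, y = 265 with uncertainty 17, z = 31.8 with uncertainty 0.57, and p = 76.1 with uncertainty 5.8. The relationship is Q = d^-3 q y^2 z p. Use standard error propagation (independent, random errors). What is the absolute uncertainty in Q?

Q is a product of powers, so relative uncertainties combine in quadrature:
  (-3·δd/d)² = (-3×0.0706)² = 0.0448;  (1·δq/q)² = (1×0.0747)² = 0.00559;  (2·δy/y)² = (2×0.0642)² = 0.0165;  (1·δz/z)² = (1×0.0179)² = 0.000321;  (1·δp/p)² = (1×0.0762)² = 0.00581
δQ/Q = √(0.0730) = 0.270
Q = 4.99e+05, so δQ = 0.270 × 4.99e+05 = 1.35e+05.

1.35e+05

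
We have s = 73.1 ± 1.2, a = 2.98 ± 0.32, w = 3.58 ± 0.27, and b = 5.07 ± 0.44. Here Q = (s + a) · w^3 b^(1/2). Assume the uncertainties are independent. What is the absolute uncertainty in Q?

Let u = s + a = 76.1. δu = √(δs² + δa²) = √(1.44 + 0.102) = 1.24, so δu/u = 0.0163.
Q is then a monomial in u, w, b:
δQ/Q = √((δu/u)² + (3·δw/w)² + (½·δb/b)²) = √(0.000266 + 0.0512 + 0.00188) = 0.231
Q = 7860, so δQ = 0.231 × 7860 = 1820.

1820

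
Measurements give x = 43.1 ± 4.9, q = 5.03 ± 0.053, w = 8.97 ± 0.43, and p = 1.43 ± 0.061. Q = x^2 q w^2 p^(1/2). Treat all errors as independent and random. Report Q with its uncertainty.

(8.99 ± 2.23) × 10^5

Relative error in a monomial: (δQ/Q)² = Σ (nᵢ · δxᵢ/xᵢ)².
  (2·δx/x)² = (2×0.114)² = 0.0517;  (1·δq/q)² = (1×0.0105)² = 0.000111;  (2·δw/w)² = (2×0.0479)² = 0.00919;  (½·δp/p)² = (0.5×0.0427)² = 0.000455
δQ/Q = √(0.0615) = 0.248
Q = 8.99e+05, so δQ = 0.248 × 8.99e+05 = 2.23e+05.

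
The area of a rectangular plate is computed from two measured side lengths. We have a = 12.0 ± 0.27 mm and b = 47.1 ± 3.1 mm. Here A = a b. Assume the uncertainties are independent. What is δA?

39.3 mm^2

A is a product of powers, so relative uncertainties combine in quadrature:
  (1·δa/a)² = (1×0.0225)² = 0.000506;  (1·δb/b)² = (1×0.0658)² = 0.00433
δA/A = √(0.00484) = 0.0696
A = 565 mm^2, so δA = 0.0696 × 565 = 39.3 mm^2.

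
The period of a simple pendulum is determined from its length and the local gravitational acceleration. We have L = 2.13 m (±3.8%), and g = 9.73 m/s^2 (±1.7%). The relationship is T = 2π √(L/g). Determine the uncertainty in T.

0.0612 s

T is a product of powers, so relative uncertainties combine in quadrature:
  (½·δL/L)² = (0.5×0.0380)² = 0.000361;  (−½·δg/g)² = (-0.5×0.0170)² = 7.23e-05
δT/T = √(0.000433) = 0.0208
T = 2.94 s, so δT = 0.0208 × 2.94 = 0.0612 s.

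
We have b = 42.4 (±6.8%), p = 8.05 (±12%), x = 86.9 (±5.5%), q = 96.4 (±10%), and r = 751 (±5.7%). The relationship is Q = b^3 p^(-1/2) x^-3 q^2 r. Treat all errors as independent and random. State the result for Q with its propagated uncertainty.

Relative error in a monomial: (δQ/Q)² = Σ (nᵢ · δxᵢ/xᵢ)².
  (3·δb/b)² = (3×0.0680)² = 0.0416;  (−½·δp/p)² = (-0.5×0.120)² = 0.00360;  (-3·δx/x)² = (-3×0.0550)² = 0.0272;  (2·δq/q)² = (2×0.100)² = 0.0400;  (1·δr/r)² = (1×0.0570)² = 0.00325
δQ/Q = √(0.116) = 0.340
Q = 2.86e+05, so δQ = 0.340 × 2.86e+05 = 97200.

(2.86 ± 0.972) × 10^5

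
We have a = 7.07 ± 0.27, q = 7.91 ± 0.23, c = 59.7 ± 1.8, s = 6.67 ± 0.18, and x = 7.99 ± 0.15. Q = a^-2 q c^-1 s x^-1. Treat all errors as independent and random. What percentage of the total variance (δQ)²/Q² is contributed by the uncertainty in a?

(δQ/Q)² = (-2·δa/a)² + (1·δq/q)² + (-1·δc/c)² + (1·δs/s)² + (-1·δx/x)²
  a term: (-2×0.0382)² = 0.00583
  q term: (1×0.0291)² = 0.000845
  c term: (-1×0.0302)² = 0.000909
  s term: (1×0.0270)² = 0.000728
  x term: (-1×0.0188)² = 0.000352
Total = 0.00867. Share from a = 0.00583/0.00867 = 0.673.

67.3%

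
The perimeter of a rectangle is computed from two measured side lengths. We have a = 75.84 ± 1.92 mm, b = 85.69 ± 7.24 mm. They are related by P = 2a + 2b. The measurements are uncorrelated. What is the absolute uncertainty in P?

15.0 mm

Sums and differences: (δP)² = Σ (cᵢ δxᵢ)².
  (2·δa)² = 14.7;  (2·δb)² = 210
δP = √(224) = 15.0 mm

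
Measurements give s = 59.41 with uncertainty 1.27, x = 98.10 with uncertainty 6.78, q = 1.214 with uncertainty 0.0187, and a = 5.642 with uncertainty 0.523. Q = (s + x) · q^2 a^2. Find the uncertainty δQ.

1430

Let u = s + x = 157.5. δu = √(δs² + δx²) = √(1.61 + 46.0) = 6.90, so δu/u = 0.0438.
Q is then a monomial in u, q, a:
δQ/Q = √((δu/u)² + (2·δq/q)² + (2·δa/a)²) = √(0.00192 + 0.000949 + 0.0344) = 0.193
Q = 7389, so δQ = 0.193 × 7389 = 1430.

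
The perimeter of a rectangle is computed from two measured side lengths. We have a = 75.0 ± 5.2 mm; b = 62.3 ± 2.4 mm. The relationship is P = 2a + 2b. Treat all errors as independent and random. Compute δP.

P is a linear combination, so absolute uncertainties add in quadrature:
  (2·δa)² = 108;  (2·δb)² = 23.0
δP = √(131) = 11.5 mm

11.5 mm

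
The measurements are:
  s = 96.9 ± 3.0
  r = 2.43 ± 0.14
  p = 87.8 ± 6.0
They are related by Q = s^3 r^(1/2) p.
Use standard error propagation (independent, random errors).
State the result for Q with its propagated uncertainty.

Q is a product of powers, so relative uncertainties combine in quadrature:
  (3·δs/s)² = (3×0.0310)² = 0.00863;  (½·δr/r)² = (0.5×0.0576)² = 0.000830;  (1·δp/p)² = (1×0.0683)² = 0.00467
δQ/Q = √(0.0141) = 0.119
Q = 1.25e+08, so δQ = 0.119 × 1.25e+08 = 1.48e+07.

(1.25 ± 0.148) × 10^8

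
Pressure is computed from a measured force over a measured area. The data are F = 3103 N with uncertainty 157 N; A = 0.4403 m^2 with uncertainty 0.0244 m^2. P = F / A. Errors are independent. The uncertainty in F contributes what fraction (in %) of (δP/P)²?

45.5%

(δP/P)² = (1·δF/F)² + (-1·δA/A)²
  F term: (1×0.0506)² = 0.00256
  A term: (-1×0.0554)² = 0.00307
Total = 0.00563. Share from F = 0.00256/0.00563 = 0.455.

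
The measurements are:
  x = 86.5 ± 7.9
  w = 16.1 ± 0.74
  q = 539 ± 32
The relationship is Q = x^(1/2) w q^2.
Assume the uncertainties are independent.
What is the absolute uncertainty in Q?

5.88e+06

For a monomial Q ∝ x^(1/2), w, q^2, fractional errors add in quadrature:
  (½·δx/x)² = (0.5×0.0913)² = 0.00209;  (1·δw/w)² = (1×0.0460)² = 0.00211;  (2·δq/q)² = (2×0.0594)² = 0.0141
δQ/Q = √(0.0183) = 0.135
Q = 4.35e+07, so δQ = 0.135 × 4.35e+07 = 5.88e+06.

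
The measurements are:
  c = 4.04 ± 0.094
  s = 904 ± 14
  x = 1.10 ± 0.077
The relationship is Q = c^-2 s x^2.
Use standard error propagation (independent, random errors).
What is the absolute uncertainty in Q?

9.94

Relative error in a monomial: (δQ/Q)² = Σ (nᵢ · δxᵢ/xᵢ)².
  (-2·δc/c)² = (-2×0.0233)² = 0.00217;  (1·δs/s)² = (1×0.0155)² = 0.000240;  (2·δx/x)² = (2×0.0700)² = 0.0196
δQ/Q = √(0.0220) = 0.148
Q = 67.0, so δQ = 0.148 × 67.0 = 9.94.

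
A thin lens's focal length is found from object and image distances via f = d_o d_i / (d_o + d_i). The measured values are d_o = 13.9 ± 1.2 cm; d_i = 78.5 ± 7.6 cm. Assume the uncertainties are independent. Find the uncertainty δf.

∂f/∂d_o = (d_i/(d_o+d_i))² = 0.722;  ∂f/∂d_i = (d_o/(d_o+d_i))² = 0.0226
δf = √((∂f/∂d_o · δd_o)² + (∂f/∂d_i · δd_i)²) = √(0.750 + 0.0296) = 0.883 cm

0.883 cm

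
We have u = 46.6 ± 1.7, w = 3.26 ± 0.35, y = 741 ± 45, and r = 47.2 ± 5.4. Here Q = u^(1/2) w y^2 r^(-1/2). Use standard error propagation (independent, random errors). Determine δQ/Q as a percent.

17.3%

For a monomial Q ∝ u^(1/2), w, y^2, r^(-1/2), fractional errors add in quadrature:
  (½·δu/u)² = (0.5×0.0365)² = 0.000333;  (1·δw/w)² = (1×0.107)² = 0.0115;  (2·δy/y)² = (2×0.0607)² = 0.0148;  (−½·δr/r)² = (-0.5×0.114)² = 0.00327
δQ/Q = √(0.0299) = 0.173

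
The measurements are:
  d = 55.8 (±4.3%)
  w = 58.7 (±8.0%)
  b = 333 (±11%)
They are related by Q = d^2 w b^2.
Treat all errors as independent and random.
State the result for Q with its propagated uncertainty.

Since Q is a product/quotient, work with relative uncertainties:
  (2·δd/d)² = (2×0.0430)² = 0.00740;  (1·δw/w)² = (1×0.0800)² = 0.00640;  (2·δb/b)² = (2×0.110)² = 0.0484
δQ/Q = √(0.0622) = 0.249
Q = 2.03e+10, so δQ = 0.249 × 2.03e+10 = 5.05e+09.

(2.03 ± 0.505) × 10^10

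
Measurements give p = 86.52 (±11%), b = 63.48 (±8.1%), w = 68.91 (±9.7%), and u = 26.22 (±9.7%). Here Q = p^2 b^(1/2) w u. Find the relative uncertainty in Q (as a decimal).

For a monomial Q ∝ p^2, b^(1/2), w, u, fractional errors add in quadrature:
  (2·δp/p)² = (2×0.110)² = 0.0484;  (½·δb/b)² = (0.5×0.0810)² = 0.00164;  (1·δw/w)² = (1×0.0970)² = 0.00941;  (1·δu/u)² = (1×0.0970)² = 0.00941
δQ/Q = √(0.0689) = 0.262

0.262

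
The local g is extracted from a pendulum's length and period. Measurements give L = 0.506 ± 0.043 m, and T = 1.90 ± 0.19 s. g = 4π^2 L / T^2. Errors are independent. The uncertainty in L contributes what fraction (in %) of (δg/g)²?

15.3%

(δg/g)² = (1·δL/L)² + (-2·δT/T)²
  L term: (1×0.0850)² = 0.00722
  T term: (-2×0.100)² = 0.0400
Total = 0.0472. Share from L = 0.00722/0.0472 = 0.153.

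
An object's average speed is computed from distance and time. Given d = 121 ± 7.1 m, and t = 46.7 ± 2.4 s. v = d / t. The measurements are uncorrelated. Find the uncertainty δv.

Since v is a product/quotient, work with relative uncertainties:
  (1·δd/d)² = (1×0.0587)² = 0.00344;  (-1·δt/t)² = (-1×0.0514)² = 0.00264
δv/v = √(0.00608) = 0.0780
v = 2.59 m/s, so δv = 0.0780 × 2.59 = 0.202 m/s.

0.202 m/s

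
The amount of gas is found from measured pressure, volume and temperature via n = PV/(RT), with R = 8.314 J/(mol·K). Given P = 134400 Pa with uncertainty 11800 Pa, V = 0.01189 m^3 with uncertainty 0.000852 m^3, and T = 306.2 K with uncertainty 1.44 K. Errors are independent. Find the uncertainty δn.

0.0712 mol

Products/powers → add relative errors in quadrature, weighted by exponent:
  (1·δP/P)² = (1×0.0878)² = 0.00771;  (1·δV/V)² = (1×0.0717)² = 0.00513;  (-1·δT/T)² = (-1×0.00470)² = 2.21e-05
δn/n = √(0.0129) = 0.113
n = 0.6277 mol, so δn = 0.113 × 0.6277 = 0.0712 mol.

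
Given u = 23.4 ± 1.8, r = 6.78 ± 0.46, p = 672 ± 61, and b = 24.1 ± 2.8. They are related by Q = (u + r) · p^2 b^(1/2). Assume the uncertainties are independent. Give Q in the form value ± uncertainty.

Let w = u + r = 30.2. δw = √(δu² + δr²) = √(3.24 + 0.212) = 1.86, so δw/w = 0.0616.
Q is then a monomial in w, p, b:
δQ/Q = √((δw/w)² + (2·δp/p)² + (½·δb/b)²) = √(0.00379 + 0.0330 + 0.00337) = 0.200
Q = 6.69e+07, so δQ = 0.200 × 6.69e+07 = 1.34e+07.

(6.69 ± 1.34) × 10^7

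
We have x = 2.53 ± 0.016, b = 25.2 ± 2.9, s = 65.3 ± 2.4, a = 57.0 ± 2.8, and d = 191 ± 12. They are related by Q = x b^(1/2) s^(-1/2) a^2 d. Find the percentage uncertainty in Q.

13.1%

For a monomial Q ∝ x, b^(1/2), s^(-1/2), a^2, d, fractional errors add in quadrature:
  (1·δx/x)² = (1×0.00632)² = 4e-05;  (½·δb/b)² = (0.5×0.115)² = 0.00331;  (−½·δs/s)² = (-0.5×0.0368)² = 0.000338;  (2·δa/a)² = (2×0.0491)² = 0.00965;  (1·δd/d)² = (1×0.0628)² = 0.00395
δQ/Q = √(0.0173) = 0.131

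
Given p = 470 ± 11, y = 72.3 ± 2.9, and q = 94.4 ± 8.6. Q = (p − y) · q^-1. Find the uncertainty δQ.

Let u = p − y = 398. δu = √(δp² + δy²) = √(121 + 8.41) = 11.4, so δu/u = 0.0286.
Q is then a monomial in u, q:
δQ/Q = √((δu/u)² + (-1·δq/q)²) = √(0.000818 + 0.00830) = 0.0955
Q = 4.21, so δQ = 0.0955 × 4.21 = 0.402.

0.402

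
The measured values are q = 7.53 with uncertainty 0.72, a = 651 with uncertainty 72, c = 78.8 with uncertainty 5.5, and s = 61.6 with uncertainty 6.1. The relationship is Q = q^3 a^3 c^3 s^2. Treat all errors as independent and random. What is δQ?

1.15e+20

Relative error in a monomial: (δQ/Q)² = Σ (nᵢ · δxᵢ/xᵢ)².
  (3·δq/q)² = (3×0.0956)² = 0.0823;  (3·δa/a)² = (3×0.111)² = 0.110;  (3·δc/c)² = (3×0.0698)² = 0.0438;  (2·δs/s)² = (2×0.0990)² = 0.0392
δQ/Q = √(0.275) = 0.525
Q = 2.19e+20, so δQ = 0.525 × 2.19e+20 = 1.15e+20.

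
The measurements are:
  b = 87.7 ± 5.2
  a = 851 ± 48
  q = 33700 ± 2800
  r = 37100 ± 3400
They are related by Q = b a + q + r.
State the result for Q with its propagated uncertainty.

(1.45 ± 0.0753) × 10^5

Let p = b·a = 74600. δp/p = √((1·δb/b)² + (1·δa/a)²) = √(0.00352 + 0.00318) = 0.0818, so δp = 6110.
Q = p + q + r: δQ = √(δp² + δq² + δr²) = √(3.73e+07 + 7.84e+06 + 1.16e+07) = 7530
Q = 1.45e+05.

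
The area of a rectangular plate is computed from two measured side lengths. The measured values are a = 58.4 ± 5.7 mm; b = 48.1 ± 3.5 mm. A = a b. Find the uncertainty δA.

342 mm^2

Products/powers → add relative errors in quadrature, weighted by exponent:
  (1·δa/a)² = (1×0.0976)² = 0.00953;  (1·δb/b)² = (1×0.0728)² = 0.00529
δA/A = √(0.0148) = 0.122
A = 2810 mm^2, so δA = 0.122 × 2810 = 342 mm^2.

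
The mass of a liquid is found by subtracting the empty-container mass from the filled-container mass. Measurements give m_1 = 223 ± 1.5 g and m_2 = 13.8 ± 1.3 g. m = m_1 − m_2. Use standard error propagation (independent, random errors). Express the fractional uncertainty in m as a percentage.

Sums and differences: (δm)² = Σ (cᵢ δxᵢ)².
  (δm_1)² = 2.25;  (δm_2)² = 1.69
δm = √(3.94) = 1.98 g
m = 209 g, so δm/m = 1.98/209 = 0.00949.

0.949%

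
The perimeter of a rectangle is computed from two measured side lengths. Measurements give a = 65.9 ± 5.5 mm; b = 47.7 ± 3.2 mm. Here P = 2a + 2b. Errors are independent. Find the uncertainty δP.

Each term contributes (cᵢ δxᵢ)² to (δP)²:
  (2·δa)² = 121;  (2·δb)² = 41.0
δP = √(162) = 12.7 mm

12.7 mm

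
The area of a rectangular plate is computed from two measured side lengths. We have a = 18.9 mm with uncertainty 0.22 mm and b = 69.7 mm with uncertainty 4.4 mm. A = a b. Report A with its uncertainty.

Products/powers → add relative errors in quadrature, weighted by exponent:
  (1·δa/a)² = (1×0.0116)² = 0.000135;  (1·δb/b)² = (1×0.0631)² = 0.00399
δA/A = √(0.00412) = 0.0642
A = 1320 mm^2, so δA = 0.0642 × 1320 = 84.6 mm^2.

1320 ± 84.6 mm^2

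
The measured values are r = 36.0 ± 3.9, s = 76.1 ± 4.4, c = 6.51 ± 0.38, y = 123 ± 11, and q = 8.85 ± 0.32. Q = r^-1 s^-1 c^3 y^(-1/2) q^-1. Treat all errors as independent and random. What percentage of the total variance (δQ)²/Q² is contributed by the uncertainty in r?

23.9%

(δQ/Q)² = (-1·δr/r)² + (-1·δs/s)² + (3·δc/c)² + (−½·δy/y)² + (-1·δq/q)²
  r term: (-1×0.108)² = 0.0117
  s term: (-1×0.0578)² = 0.00334
  c term: (3×0.0584)² = 0.0307
  y term: (-0.5×0.0894)² = 0.00200
  q term: (-1×0.0362)² = 0.00131
Total = 0.0491. Share from r = 0.0117/0.0491 = 0.239.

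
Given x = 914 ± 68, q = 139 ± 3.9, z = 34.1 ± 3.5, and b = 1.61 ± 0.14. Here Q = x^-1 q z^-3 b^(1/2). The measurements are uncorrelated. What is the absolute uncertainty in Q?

Q is a product of powers, so relative uncertainties combine in quadrature:
  (-1·δx/x)² = (-1×0.0744)² = 0.00554;  (1·δq/q)² = (1×0.0281)² = 0.000787;  (-3·δz/z)² = (-3×0.103)² = 0.0948;  (½·δb/b)² = (0.5×0.0870)² = 0.00189
δQ/Q = √(0.103) = 0.321
Q = 4.87e-06, so δQ = 0.321 × 4.87e-06 = 1.56e-06.

1.56e-06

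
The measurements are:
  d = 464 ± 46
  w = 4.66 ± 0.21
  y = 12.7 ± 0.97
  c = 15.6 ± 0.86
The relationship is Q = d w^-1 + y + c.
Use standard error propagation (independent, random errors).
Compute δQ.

10.9

Let p = d·w^-1 = 99.6. δp/p = √((1·δd/d)² + (-1·δw/w)²) = √(0.00983 + 0.00203) = 0.109, so δp = 10.8.
Q = p + y + c: δQ = √(δp² + δy² + δc²) = √(118 + 0.941 + 0.740) = 10.9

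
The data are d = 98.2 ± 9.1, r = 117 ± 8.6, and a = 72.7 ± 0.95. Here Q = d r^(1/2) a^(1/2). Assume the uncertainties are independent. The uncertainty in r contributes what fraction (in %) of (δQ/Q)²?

(δQ/Q)² = (1·δd/d)² + (½·δr/r)² + (½·δa/a)²
  d term: (1×0.0927)² = 0.00859
  r term: (0.5×0.0735)² = 0.00135
  a term: (0.5×0.0131)² = 4.27e-05
Total = 0.00998. Share from r = 0.00135/0.00998 = 0.135.

13.5%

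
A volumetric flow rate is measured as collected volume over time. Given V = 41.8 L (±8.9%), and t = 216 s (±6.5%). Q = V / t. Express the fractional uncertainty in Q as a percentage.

Relative error in a monomial: (δQ/Q)² = Σ (nᵢ · δxᵢ/xᵢ)².
  (1·δV/V)² = (1×0.0890)² = 0.00792;  (-1·δt/t)² = (-1×0.0650)² = 0.00423
δQ/Q = √(0.0121) = 0.110

11.0%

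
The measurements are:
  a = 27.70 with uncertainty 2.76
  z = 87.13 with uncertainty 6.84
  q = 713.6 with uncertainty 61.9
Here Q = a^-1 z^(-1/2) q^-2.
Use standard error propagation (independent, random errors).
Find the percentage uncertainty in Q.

20.4%

Since Q is a product/quotient, work with relative uncertainties:
  (-1·δa/a)² = (-1×0.0996)² = 0.00993;  (−½·δz/z)² = (-0.5×0.0785)² = 0.00154;  (-2·δq/q)² = (-2×0.0867)² = 0.0301
δQ/Q = √(0.0416) = 0.204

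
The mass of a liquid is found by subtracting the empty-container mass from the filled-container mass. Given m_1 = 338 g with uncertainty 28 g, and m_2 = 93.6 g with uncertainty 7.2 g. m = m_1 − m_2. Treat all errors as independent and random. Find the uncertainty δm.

Sums and differences: (δm)² = Σ (cᵢ δxᵢ)².
  (δm_1)² = 784;  (δm_2)² = 51.8
δm = √(836) = 28.9 g

28.9 g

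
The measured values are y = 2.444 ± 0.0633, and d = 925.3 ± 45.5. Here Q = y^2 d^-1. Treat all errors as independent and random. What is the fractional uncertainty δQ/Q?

Each factor contributes (exponent × relative error)² to (δQ/Q)²:
  (2·δy/y)² = (2×0.0259)² = 0.00268;  (-1·δd/d)² = (-1×0.0492)² = 0.00242
δQ/Q = √(0.00510) = 0.0714

0.0714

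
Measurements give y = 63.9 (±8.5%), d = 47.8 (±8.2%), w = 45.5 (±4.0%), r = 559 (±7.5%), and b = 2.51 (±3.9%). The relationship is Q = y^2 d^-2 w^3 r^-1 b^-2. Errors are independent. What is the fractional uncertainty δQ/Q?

0.286

Each factor contributes (exponent × relative error)² to (δQ/Q)²:
  (2·δy/y)² = (2×0.0850)² = 0.0289;  (-2·δd/d)² = (-2×0.0820)² = 0.0269;  (3·δw/w)² = (3×0.0400)² = 0.0144;  (-1·δr/r)² = (-1×0.0750)² = 0.00562;  (-2·δb/b)² = (-2×0.0390)² = 0.00608
δQ/Q = √(0.0819) = 0.286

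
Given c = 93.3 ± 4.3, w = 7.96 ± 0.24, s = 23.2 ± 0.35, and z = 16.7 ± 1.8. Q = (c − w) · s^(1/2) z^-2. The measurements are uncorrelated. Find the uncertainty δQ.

0.327

Let u = c − w = 85.3. δu = √(δc² + δw²) = √(18.5 + 0.0576) = 4.31, so δu/u = 0.0505.
Q is then a monomial in u, s, z:
δQ/Q = √((δu/u)² + (½·δs/s)² + (-2·δz/z)²) = √(0.00255 + 5.69e-05 + 0.0465) = 0.222
Q = 1.47, so δQ = 0.222 × 1.47 = 0.327.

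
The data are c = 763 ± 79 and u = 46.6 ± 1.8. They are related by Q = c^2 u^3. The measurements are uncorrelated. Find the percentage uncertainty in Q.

Each factor contributes (exponent × relative error)² to (δQ/Q)²:
  (2·δc/c)² = (2×0.104)² = 0.0429;  (3·δu/u)² = (3×0.0386)² = 0.0134
δQ/Q = √(0.0563) = 0.237

23.7%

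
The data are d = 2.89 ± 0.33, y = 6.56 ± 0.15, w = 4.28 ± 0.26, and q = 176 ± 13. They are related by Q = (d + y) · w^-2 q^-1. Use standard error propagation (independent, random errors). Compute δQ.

0.000432

Let u = d + y = 9.45. δu = √(δd² + δy²) = √(0.109 + 0.0225) = 0.362, so δu/u = 0.0384.
Q is then a monomial in u, w, q:
δQ/Q = √((δu/u)² + (-2·δw/w)² + (-1·δq/q)²) = √(0.00147 + 0.0148 + 0.00546) = 0.147
Q = 0.00293, so δQ = 0.147 × 0.00293 = 0.000432.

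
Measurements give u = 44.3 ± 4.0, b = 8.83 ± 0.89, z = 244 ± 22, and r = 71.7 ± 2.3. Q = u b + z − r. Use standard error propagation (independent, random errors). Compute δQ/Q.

Let p = u·b = 391. δp/p = √((1·δu/u)² + (1·δb/b)²) = √(0.00815 + 0.0102) = 0.135, so δp = 52.9.
Q = p + z − r: δQ = √(δp² + δz² + δr²) = √(2800 + 484 + 5.29) = 57.4
Q = 563, so δQ/Q = 57.4/563 = 0.102.

0.102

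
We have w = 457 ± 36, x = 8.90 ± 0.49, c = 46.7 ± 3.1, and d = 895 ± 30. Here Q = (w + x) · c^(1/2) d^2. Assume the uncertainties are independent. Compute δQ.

Let u = w + x = 466. δu = √(δw² + δx²) = √(1300 + 0.240) = 36.0, so δu/u = 0.0773.
Q is then a monomial in u, c, d:
δQ/Q = √((δu/u)² + (½·δc/c)² + (2·δd/d)²) = √(0.00597 + 0.00110 + 0.00449) = 0.108
Q = 2.55e+09, so δQ = 0.108 × 2.55e+09 = 2.74e+08.

2.74e+08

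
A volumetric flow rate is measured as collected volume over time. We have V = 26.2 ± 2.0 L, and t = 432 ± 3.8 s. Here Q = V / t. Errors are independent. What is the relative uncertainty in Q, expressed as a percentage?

Each factor contributes (exponent × relative error)² to (δQ/Q)²:
  (1·δV/V)² = (1×0.0763)² = 0.00583;  (-1·δt/t)² = (-1×0.00880)² = 7.74e-05
δQ/Q = √(0.00590) = 0.0768

7.68%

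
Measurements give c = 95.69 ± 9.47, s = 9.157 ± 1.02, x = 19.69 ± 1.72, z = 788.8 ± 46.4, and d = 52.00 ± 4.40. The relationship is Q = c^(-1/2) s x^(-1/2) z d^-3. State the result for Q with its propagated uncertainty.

For a monomial Q ∝ c^(-1/2), s, x^(-1/2), z, d^-3, fractional errors add in quadrature:
  (−½·δc/c)² = (-0.5×0.0990)² = 0.00245;  (1·δs/s)² = (1×0.111)² = 0.0124;  (−½·δx/x)² = (-0.5×0.0874)² = 0.00191;  (1·δz/z)² = (1×0.0588)² = 0.00346;  (-3·δd/d)² = (-3×0.0846)² = 0.0644
δQ/Q = √(0.0847) = 0.291
Q = 0.001183, so δQ = 0.291 × 0.001183 = 0.000344.

0.001183 ± 0.000344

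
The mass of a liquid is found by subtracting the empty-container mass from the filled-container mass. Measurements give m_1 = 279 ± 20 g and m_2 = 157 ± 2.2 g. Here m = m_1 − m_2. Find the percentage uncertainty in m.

Sums and differences: (δm)² = Σ (cᵢ δxᵢ)².
  (δm_1)² = 400;  (δm_2)² = 4.84
δm = √(405) = 20.1 g
m = 122 g, so δm/m = 20.1/122 = 0.165.

16.5%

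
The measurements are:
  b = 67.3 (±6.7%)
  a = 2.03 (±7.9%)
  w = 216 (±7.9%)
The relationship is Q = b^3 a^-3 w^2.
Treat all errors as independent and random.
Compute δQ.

5.93e+08

Relative error in a monomial: (δQ/Q)² = Σ (nᵢ · δxᵢ/xᵢ)².
  (3·δb/b)² = (3×0.0670)² = 0.0404;  (-3·δa/a)² = (-3×0.0790)² = 0.0562;  (2·δw/w)² = (2×0.0790)² = 0.0250
δQ/Q = √(0.122) = 0.349
Q = 1.7e+09, so δQ = 0.349 × 1.7e+09 = 5.93e+08.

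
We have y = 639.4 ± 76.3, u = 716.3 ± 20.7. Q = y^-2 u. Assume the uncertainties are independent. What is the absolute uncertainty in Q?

0.000421

Products/powers → add relative errors in quadrature, weighted by exponent:
  (-2·δy/y)² = (-2×0.119)² = 0.0570;  (1·δu/u)² = (1×0.0289)² = 0.000835
δQ/Q = √(0.0578) = 0.240
Q = 0.001752, so δQ = 0.240 × 0.001752 = 0.000421.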